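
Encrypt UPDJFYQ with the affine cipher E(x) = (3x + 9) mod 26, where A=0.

RCSKYDF

U(20): 3·20+9=69≡17 → R
P(15): 3·15+9=54≡2 → C
D(3): 3·3+9=18 → S
J(9): 3·9+9=36≡10 → K
F(5): 3·5+9=24 → Y
Y(24): 3·24+9=81≡3 → D
Q(16): 3·16+9=57≡5 → F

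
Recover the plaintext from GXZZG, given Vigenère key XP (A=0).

Repeat the key across the ciphertext: XPXPX
G(6)−X(23): -17≡9 → J
X(23)−P(15): 8 → I
Z(25)−X(23): 2 → C
Z(25)−P(15): 10 → K
G(6)−X(23): -17≡9 → J

JICKJ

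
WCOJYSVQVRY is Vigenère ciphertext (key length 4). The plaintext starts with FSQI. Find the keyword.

RKYB

Subtract each crib letter from the matching ciphertext letter (mod 26):
W(22)−F(5)=17 → R
C(2)−S(18)=-16≡10 → K
O(14)−Q(16)=-2≡24 → Y
J(9)−I(8)=1 → B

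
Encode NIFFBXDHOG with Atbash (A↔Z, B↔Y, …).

MRUUYCWSLT

N(13) → M(12)
I(8) → R(17)
F(5) → U(20)
F(5) → U(20)
B(1) → Y(24)
X(23) → C(2)
D(3) → W(22)
H(7) → S(18)
O(14) → L(11)
G(6) → T(19)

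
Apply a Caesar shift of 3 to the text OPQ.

O(14): 14+3=17 → R
P(15): 15+3=18 → S
Q(16): 16+3=19 → T

RST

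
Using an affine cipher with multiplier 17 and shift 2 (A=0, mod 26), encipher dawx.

d(3): 17·3+2=53≡1 → b
a(0): 17·0+2=2 → c
w(22): 17·22+2=376≡12 → m
x(23): 17·23+2=393≡3 → d

bcmd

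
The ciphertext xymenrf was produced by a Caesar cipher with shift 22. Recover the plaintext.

x(23): 23−22=1 → b
y(24): 24−22=2 → c
m(12): 12−22=-10≡16 → q
e(4): 4−22=-18≡8 → i
n(13): 13−22=-9≡17 → r
r(17): 17−22=-5≡21 → v
f(5): 5−22=-17≡9 → j

bcqirvj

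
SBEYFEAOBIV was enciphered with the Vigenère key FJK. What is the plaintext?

NSUTWUVFRDM

Repeat the key across the ciphertext: FJKFJKFJKFJ
S(18)−F(5): 13 → N
B(1)−J(9): -8≡18 → S
E(4)−K(10): -6≡20 → U
Y(24)−F(5): 19 → T
F(5)−J(9): -4≡22 → W
E(4)−K(10): -6≡20 → U
A(0)−F(5): -5≡21 → V
O(14)−J(9): 5 → F
B(1)−K(10): -9≡17 → R
I(8)−F(5): 3 → D
V(21)−J(9): 12 → M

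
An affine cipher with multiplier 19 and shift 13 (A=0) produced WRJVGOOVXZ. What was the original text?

The inverse of 19 mod 26 is 11, since 19·11=209≡1. Apply D(y)=11·(y−13) mod 26:
W(22): 11·(22−13)=99≡21 → V
R(17): 11·(17−13)=44≡18 → S
J(9): 11·(9−13)=-44≡8 → I
V(21): 11·(21−13)=88≡10 → K
G(6): 11·(6−13)=-77≡1 → B
O(14): 11·(14−13)=11 → L
O(14): 11·(14−13)=11 → L
V(21): 11·(21−13)=88≡10 → K
X(23): 11·(23−13)=110≡6 → G
Z(25): 11·(25−13)=132≡2 → C

VSIKBLLKGC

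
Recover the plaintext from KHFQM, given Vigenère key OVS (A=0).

WMNCR

Repeat the key across the ciphertext: OVSOV
K(10)−O(14): -4≡22 → W
H(7)−V(21): -14≡12 → M
F(5)−S(18): -13≡13 → N
Q(16)−O(14): 2 → C
M(12)−V(21): -9≡17 → R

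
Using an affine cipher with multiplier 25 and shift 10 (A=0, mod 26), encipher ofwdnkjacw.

o(14): 25·14+10=360≡22 → w
f(5): 25·5+10=135≡5 → f
w(22): 25·22+10=560≡14 → o
d(3): 25·3+10=85≡7 → h
n(13): 25·13+10=335≡23 → x
k(10): 25·10+10=260≡0 → a
j(9): 25·9+10=235≡1 → b
a(0): 25·0+10=10 → k
c(2): 25·2+10=60≡8 → i
w(22): 25·22+10=560≡14 → o

wfohxabkio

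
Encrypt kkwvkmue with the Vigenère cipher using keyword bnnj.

Repeat the key across the message: bnnjbnnj
k(10)+b(1): 11 → l
k(10)+n(13): 23 → x
w(22)+n(13): 35≡9 → j
v(21)+j(9): 30≡4 → e
k(10)+b(1): 11 → l
m(12)+n(13): 25 → z
u(20)+n(13): 33≡7 → h
e(4)+j(9): 13 → n

lxjelzhn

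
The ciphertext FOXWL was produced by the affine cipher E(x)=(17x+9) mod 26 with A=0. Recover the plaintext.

MLKNU

The inverse of 17 mod 26 is 23, since 17·23=391≡1. Apply D(y)=23·(y−9) mod 26:
F(5): 23·(5−9)=-92≡12 → M
O(14): 23·(14−9)=115≡11 → L
X(23): 23·(23−9)=322≡10 → K
W(22): 23·(22−9)=299≡13 → N
L(11): 23·(11−9)=46≡20 → U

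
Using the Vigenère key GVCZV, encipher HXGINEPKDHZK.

NSIHIKKMCCFF

Repeat the key across the message: GVCZVGVCZVGV
H(7)+G(6): 13 → N
X(23)+V(21): 44≡18 → S
G(6)+C(2): 8 → I
I(8)+Z(25): 33≡7 → H
N(13)+V(21): 34≡8 → I
E(4)+G(6): 10 → K
P(15)+V(21): 36≡10 → K
K(10)+C(2): 12 → M
D(3)+Z(25): 28≡2 → C
H(7)+V(21): 28≡2 → C
Z(25)+G(6): 31≡5 → F
K(10)+V(21): 31≡5 → F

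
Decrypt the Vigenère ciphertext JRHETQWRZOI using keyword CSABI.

Repeat the key across the ciphertext: CSABICSABIC
J(9)−C(2): 7 → H
R(17)−S(18): -1≡25 → Z
H(7)−A(0): 7 → H
E(4)−B(1): 3 → D
T(19)−I(8): 11 → L
Q(16)−C(2): 14 → O
W(22)−S(18): 4 → E
R(17)−A(0): 17 → R
Z(25)−B(1): 24 → Y
O(14)−I(8): 6 → G
I(8)−C(2): 6 → G

HZHDLOERYGG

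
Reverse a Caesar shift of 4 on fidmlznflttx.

bezihvjbhppt

f(5): 5−4=1 → b
i(8): 8−4=4 → e
d(3): 3−4=-1≡25 → z
m(12): 12−4=8 → i
l(11): 11−4=7 → h
z(25): 25−4=21 → v
n(13): 13−4=9 → j
f(5): 5−4=1 → b
l(11): 11−4=7 → h
t(19): 19−4=15 → p
t(19): 19−4=15 → p
x(23): 23−4=19 → t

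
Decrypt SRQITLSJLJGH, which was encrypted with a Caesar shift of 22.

WVUMXPWNPNKL

S(18): 18−22=-4≡22 → W
R(17): 17−22=-5≡21 → V
Q(16): 16−22=-6≡20 → U
I(8): 8−22=-14≡12 → M
T(19): 19−22=-3≡23 → X
L(11): 11−22=-11≡15 → P
S(18): 18−22=-4≡22 → W
J(9): 9−22=-13≡13 → N
L(11): 11−22=-11≡15 → P
J(9): 9−22=-13≡13 → N
G(6): 6−22=-16≡10 → K
H(7): 7−22=-15≡11 → L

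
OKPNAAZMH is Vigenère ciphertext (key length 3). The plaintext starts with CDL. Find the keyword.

Subtract each crib letter from the matching ciphertext letter (mod 26):
O(14)−C(2)=12 → M
K(10)−D(3)=7 → H
P(15)−L(11)=4 → E

MHE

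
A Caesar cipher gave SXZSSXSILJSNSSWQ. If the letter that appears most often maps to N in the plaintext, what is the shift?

5

The most frequent ciphertext letter is S (appears 7 times).
S is position 18; N is position 13.
Shift = 5.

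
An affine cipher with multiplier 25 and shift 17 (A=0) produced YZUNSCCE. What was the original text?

TSXEZPPN

The inverse of 25 mod 26 is 25, since 25·25=625≡1. Apply D(y)=25·(y−17) mod 26:
Y(24): 25·(24−17)=175≡19 → T
Z(25): 25·(25−17)=200≡18 → S
U(20): 25·(20−17)=75≡23 → X
N(13): 25·(13−17)=-100≡4 → E
S(18): 25·(18−17)=25 → Z
C(2): 25·(2−17)=-375≡15 → P
C(2): 25·(2−17)=-375≡15 → P
E(4): 25·(4−17)=-325≡13 → N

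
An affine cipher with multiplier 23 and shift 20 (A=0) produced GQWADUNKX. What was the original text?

WKIYXALMZ

The inverse of 23 mod 26 is 17, since 23·17=391≡1. Apply D(y)=17·(y−20) mod 26:
G(6): 17·(6−20)=-238≡22 → W
Q(16): 17·(16−20)=-68≡10 → K
W(22): 17·(22−20)=34≡8 → I
A(0): 17·(0−20)=-340≡24 → Y
D(3): 17·(3−20)=-289≡23 → X
U(20): 17·(20−20)=0 → A
N(13): 17·(13−20)=-119≡11 → L
K(10): 17·(10−20)=-170≡12 → M
X(23): 17·(23−20)=51≡25 → Z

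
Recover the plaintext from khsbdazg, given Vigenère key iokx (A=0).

Repeat the key across the ciphertext: iokxiokx
k(10)−i(8): 2 → c
h(7)−o(14): -7≡19 → t
s(18)−k(10): 8 → i
b(1)−x(23): -22≡4 → e
d(3)−i(8): -5≡21 → v
a(0)−o(14): -14≡12 → m
z(25)−k(10): 15 → p
g(6)−x(23): -17≡9 → j

ctievmpj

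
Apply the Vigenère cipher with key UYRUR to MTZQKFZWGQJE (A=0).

Repeat the key across the message: UYRURUYRURUY
M(12)+U(20): 32≡6 → G
T(19)+Y(24): 43≡17 → R
Z(25)+R(17): 42≡16 → Q
Q(16)+U(20): 36≡10 → K
K(10)+R(17): 27≡1 → B
F(5)+U(20): 25 → Z
Z(25)+Y(24): 49≡23 → X
W(22)+R(17): 39≡13 → N
G(6)+U(20): 26≡0 → A
Q(16)+R(17): 33≡7 → H
J(9)+U(20): 29≡3 → D
E(4)+Y(24): 28≡2 → C

GRQKBZXNAHDC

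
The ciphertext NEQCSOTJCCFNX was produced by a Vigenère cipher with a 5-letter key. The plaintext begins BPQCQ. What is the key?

MPAAC

Subtract each crib letter from the matching ciphertext letter (mod 26):
N(13)−B(1)=12 → M
E(4)−P(15)=-11≡15 → P
Q(16)−Q(16)=0 → A
C(2)−C(2)=0 → A
S(18)−Q(16)=2 → C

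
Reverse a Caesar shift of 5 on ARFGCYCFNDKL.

VMABXTXAIYFG

A(0): 0−5=-5≡21 → V
R(17): 17−5=12 → M
F(5): 5−5=0 → A
G(6): 6−5=1 → B
C(2): 2−5=-3≡23 → X
Y(24): 24−5=19 → T
C(2): 2−5=-3≡23 → X
F(5): 5−5=0 → A
N(13): 13−5=8 → I
D(3): 3−5=-2≡24 → Y
K(10): 10−5=5 → F
L(11): 11−5=6 → G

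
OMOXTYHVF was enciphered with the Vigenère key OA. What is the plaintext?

AMAXFYTVR

Repeat the key across the ciphertext: OAOAOAOAO
O(14)−O(14): 0 → A
M(12)−A(0): 12 → M
O(14)−O(14): 0 → A
X(23)−A(0): 23 → X
T(19)−O(14): 5 → F
Y(24)−A(0): 24 → Y
H(7)−O(14): -7≡19 → T
V(21)−A(0): 21 → V
F(5)−O(14): -9≡17 → R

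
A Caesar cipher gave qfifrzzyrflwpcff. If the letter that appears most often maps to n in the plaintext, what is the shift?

18

The most frequent ciphertext letter is f (appears 5 times).
f is position 5; n is position 13.
Shift = -8≡18.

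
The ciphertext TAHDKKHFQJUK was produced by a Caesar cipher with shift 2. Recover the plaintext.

RYFBIIFDOHSI

T(19): 19−2=17 → R
A(0): 0−2=-2≡24 → Y
H(7): 7−2=5 → F
D(3): 3−2=1 → B
K(10): 10−2=8 → I
K(10): 10−2=8 → I
H(7): 7−2=5 → F
F(5): 5−2=3 → D
Q(16): 16−2=14 → O
J(9): 9−2=7 → H
U(20): 20−2=18 → S
K(10): 10−2=8 → I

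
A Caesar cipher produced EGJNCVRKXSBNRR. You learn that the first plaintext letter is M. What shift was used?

18

From the crib: E(4)−M(12)=-8≡18, so the shift is 18.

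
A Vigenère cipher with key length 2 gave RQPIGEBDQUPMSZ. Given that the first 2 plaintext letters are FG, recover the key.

MK

Subtract each crib letter from the matching ciphertext letter (mod 26):
R(17)−F(5)=12 → M
Q(16)−G(6)=10 → K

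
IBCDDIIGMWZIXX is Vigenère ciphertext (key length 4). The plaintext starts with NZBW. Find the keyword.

Subtract each crib letter from the matching ciphertext letter (mod 26):
I(8)−N(13)=-5≡21 → V
B(1)−Z(25)=-24≡2 → C
C(2)−B(1)=1 → B
D(3)−W(22)=-19≡7 → H

VCBH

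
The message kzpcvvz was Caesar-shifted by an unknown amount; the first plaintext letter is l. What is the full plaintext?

From the crib: k(10)−l(11)=-1≡25, so the shift is 25.
Subtract 25 from each ciphertext letter:
k(10): 10−25=-15≡11 → l
z(25): 25−25=0 → a
p(15): 15−25=-10≡16 → q
c(2): 2−25=-23≡3 → d
v(21): 21−25=-4≡22 → w
v(21): 21−25=-4≡22 → w
z(25): 25−25=0 → a

laqdwwa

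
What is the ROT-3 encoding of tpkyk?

t(19): 19+3=22 → w
p(15): 15+3=18 → s
k(10): 10+3=13 → n
y(24): 24+3=27≡1 → b
k(10): 10+3=13 → n

wsnbn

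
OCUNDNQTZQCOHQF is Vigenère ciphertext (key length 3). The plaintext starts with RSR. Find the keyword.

XKD

Subtract each crib letter from the matching ciphertext letter (mod 26):
O(14)−R(17)=-3≡23 → X
C(2)−S(18)=-16≡10 → K
U(20)−R(17)=3 → D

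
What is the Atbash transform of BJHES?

B(1) → Y(24)
J(9) → Q(16)
H(7) → S(18)
E(4) → V(21)
S(18) → H(7)

YQSVH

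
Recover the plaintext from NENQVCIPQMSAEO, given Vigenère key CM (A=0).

Repeat the key across the ciphertext: CMCMCMCMCMCMCM
N(13)−C(2): 11 → L
E(4)−M(12): -8≡18 → S
N(13)−C(2): 11 → L
Q(16)−M(12): 4 → E
V(21)−C(2): 19 → T
C(2)−M(12): -10≡16 → Q
I(8)−C(2): 6 → G
P(15)−M(12): 3 → D
Q(16)−C(2): 14 → O
M(12)−M(12): 0 → A
S(18)−C(2): 16 → Q
A(0)−M(12): -12≡14 → O
E(4)−C(2): 2 → C
O(14)−M(12): 2 → C

LSLETQGDOAQOCC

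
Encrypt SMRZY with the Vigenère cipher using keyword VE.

NQMDT

Repeat the key across the message: VEVEV
S(18)+V(21): 39≡13 → N
M(12)+E(4): 16 → Q
R(17)+V(21): 38≡12 → M
Z(25)+E(4): 29≡3 → D
Y(24)+V(21): 45≡19 → T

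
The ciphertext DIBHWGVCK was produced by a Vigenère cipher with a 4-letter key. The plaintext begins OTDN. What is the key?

Subtract each crib letter from the matching ciphertext letter (mod 26):
D(3)−O(14)=-11≡15 → P
I(8)−T(19)=-11≡15 → P
B(1)−D(3)=-2≡24 → Y
H(7)−N(13)=-6≡20 → U

PPYU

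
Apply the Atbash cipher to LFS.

L(11) → O(14)
F(5) → U(20)
S(18) → H(7)

OUH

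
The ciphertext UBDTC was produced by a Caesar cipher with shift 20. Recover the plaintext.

AHJZI

U(20): 20−20=0 → A
B(1): 1−20=-19≡7 → H
D(3): 3−20=-17≡9 → J
T(19): 19−20=-1≡25 → Z
C(2): 2−20=-18≡8 → I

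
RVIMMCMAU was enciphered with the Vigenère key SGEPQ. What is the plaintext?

Repeat the key across the ciphertext: SGEPQSGEP
R(17)−S(18): -1≡25 → Z
V(21)−G(6): 15 → P
I(8)−E(4): 4 → E
M(12)−P(15): -3≡23 → X
M(12)−Q(16): -4≡22 → W
C(2)−S(18): -16≡10 → K
M(12)−G(6): 6 → G
A(0)−E(4): -4≡22 → W
U(20)−P(15): 5 → F

ZPEXWKGWF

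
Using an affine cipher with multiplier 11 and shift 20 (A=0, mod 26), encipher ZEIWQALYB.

Z(25): 11·25+20=295≡9 → J
E(4): 11·4+20=64≡12 → M
I(8): 11·8+20=108≡4 → E
W(22): 11·22+20=262≡2 → C
Q(16): 11·16+20=196≡14 → O
A(0): 11·0+20=20 → U
L(11): 11·11+20=141≡11 → L
Y(24): 11·24+20=284≡24 → Y
B(1): 11·1+20=31≡5 → F

JMECOULYF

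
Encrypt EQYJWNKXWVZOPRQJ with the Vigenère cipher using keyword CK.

Repeat the key across the message: CKCKCKCKCKCKCKCK
E(4)+C(2): 6 → G
Q(16)+K(10): 26≡0 → A
Y(24)+C(2): 26≡0 → A
J(9)+K(10): 19 → T
W(22)+C(2): 24 → Y
N(13)+K(10): 23 → X
K(10)+C(2): 12 → M
X(23)+K(10): 33≡7 → H
W(22)+C(2): 24 → Y
V(21)+K(10): 31≡5 → F
Z(25)+C(2): 27≡1 → B
O(14)+K(10): 24 → Y
P(15)+C(2): 17 → R
R(17)+K(10): 27≡1 → B
Q(16)+C(2): 18 → S
J(9)+K(10): 19 → T

GAATYXMHYFBYRBST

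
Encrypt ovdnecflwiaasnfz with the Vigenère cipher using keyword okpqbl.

Repeat the key across the message: okpqblokpqblokpq
o(14)+o(14): 28≡2 → c
v(21)+k(10): 31≡5 → f
d(3)+p(15): 18 → s
n(13)+q(16): 29≡3 → d
e(4)+b(1): 5 → f
c(2)+l(11): 13 → n
f(5)+o(14): 19 → t
l(11)+k(10): 21 → v
w(22)+p(15): 37≡11 → l
i(8)+q(16): 24 → y
a(0)+b(1): 1 → b
a(0)+l(11): 11 → l
s(18)+o(14): 32≡6 → g
n(13)+k(10): 23 → x
f(5)+p(15): 20 → u
z(25)+q(16): 41≡15 → p

cfsdfntvlyblgxup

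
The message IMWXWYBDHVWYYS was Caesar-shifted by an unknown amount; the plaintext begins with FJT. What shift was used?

3

From the crib: I(8)−F(5)=3, so the shift is 3.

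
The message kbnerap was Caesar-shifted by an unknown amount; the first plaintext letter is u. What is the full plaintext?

ulxobkz

From the crib: k(10)−u(20)=-10≡16, so the shift is 16.
Subtract 16 from each ciphertext letter:
k(10): 10−16=-6≡20 → u
b(1): 1−16=-15≡11 → l
n(13): 13−16=-3≡23 → x
e(4): 4−16=-12≡14 → o
r(17): 17−16=1 → b
a(0): 0−16=-16≡10 → k
p(15): 15−16=-1≡25 → z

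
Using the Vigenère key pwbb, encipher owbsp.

dscte

Repeat the key across the message: pwbbp
o(14)+p(15): 29≡3 → d
w(22)+w(22): 44≡18 → s
b(1)+b(1): 2 → c
s(18)+b(1): 19 → t
p(15)+p(15): 30≡4 → e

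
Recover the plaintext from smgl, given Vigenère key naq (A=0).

Repeat the key across the ciphertext: naqn
s(18)−n(13): 5 → f
m(12)−a(0): 12 → m
g(6)−q(16): -10≡16 → q
l(11)−n(13): -2≡24 → y

fmqy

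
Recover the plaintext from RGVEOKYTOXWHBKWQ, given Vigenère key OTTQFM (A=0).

Repeat the key across the ciphertext: OTTQFMOTTQFMOTTQ
R(17)−O(14): 3 → D
G(6)−T(19): -13≡13 → N
V(21)−T(19): 2 → C
E(4)−Q(16): -12≡14 → O
O(14)−F(5): 9 → J
K(10)−M(12): -2≡24 → Y
Y(24)−O(14): 10 → K
T(19)−T(19): 0 → A
O(14)−T(19): -5≡21 → V
X(23)−Q(16): 7 → H
W(22)−F(5): 17 → R
H(7)−M(12): -5≡21 → V
B(1)−O(14): -13≡13 → N
K(10)−T(19): -9≡17 → R
W(22)−T(19): 3 → D
Q(16)−Q(16): 0 → A

DNCOJYKAVHRVNRDA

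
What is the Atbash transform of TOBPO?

GLYKL

T(19) → G(6)
O(14) → L(11)
B(1) → Y(24)
P(15) → K(10)
O(14) → L(11)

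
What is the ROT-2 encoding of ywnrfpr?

y(24): 24+2=26≡0 → a
w(22): 22+2=24 → y
n(13): 13+2=15 → p
r(17): 17+2=19 → t
f(5): 5+2=7 → h
p(15): 15+2=17 → r
r(17): 17+2=19 → t

aypthrt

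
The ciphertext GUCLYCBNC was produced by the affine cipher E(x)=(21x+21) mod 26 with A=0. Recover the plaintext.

The inverse of 21 mod 26 is 5, since 21·5=105≡1. Apply D(y)=5·(y−21) mod 26:
G(6): 5·(6−21)=-75≡3 → D
U(20): 5·(20−21)=-5≡21 → V
C(2): 5·(2−21)=-95≡9 → J
L(11): 5·(11−21)=-50≡2 → C
Y(24): 5·(24−21)=15 → P
C(2): 5·(2−21)=-95≡9 → J
B(1): 5·(1−21)=-100≡4 → E
N(13): 5·(13−21)=-40≡12 → M
C(2): 5·(2−21)=-95≡9 → J

DVJCPJEMJ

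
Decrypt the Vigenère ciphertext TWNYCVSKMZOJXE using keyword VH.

YPSRHOXDRSTCCX

Repeat the key across the ciphertext: VHVHVHVHVHVHVH
T(19)−V(21): -2≡24 → Y
W(22)−H(7): 15 → P
N(13)−V(21): -8≡18 → S
Y(24)−H(7): 17 → R
C(2)−V(21): -19≡7 → H
V(21)−H(7): 14 → O
S(18)−V(21): -3≡23 → X
K(10)−H(7): 3 → D
M(12)−V(21): -9≡17 → R
Z(25)−H(7): 18 → S
O(14)−V(21): -7≡19 → T
J(9)−H(7): 2 → C
X(23)−V(21): 2 → C
E(4)−H(7): -3≡23 → X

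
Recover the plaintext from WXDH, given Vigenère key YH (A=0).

Repeat the key across the ciphertext: YHYH
W(22)−Y(24): -2≡24 → Y
X(23)−H(7): 16 → Q
D(3)−Y(24): -21≡5 → F
H(7)−H(7): 0 → A

YQFA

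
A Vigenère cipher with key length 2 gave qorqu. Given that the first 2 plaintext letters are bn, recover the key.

pb

Subtract each crib letter from the matching ciphertext letter (mod 26):
q(16)−b(1)=15 → p
o(14)−n(13)=1 → b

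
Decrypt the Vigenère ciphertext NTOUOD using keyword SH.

VMWNWW

Repeat the key across the ciphertext: SHSHSH
N(13)−S(18): -5≡21 → V
T(19)−H(7): 12 → M
O(14)−S(18): -4≡22 → W
U(20)−H(7): 13 → N
O(14)−S(18): -4≡22 → W
D(3)−H(7): -4≡22 → W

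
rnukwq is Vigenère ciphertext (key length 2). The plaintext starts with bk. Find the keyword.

qd

Subtract each crib letter from the matching ciphertext letter (mod 26):
r(17)−b(1)=16 → q
n(13)−k(10)=3 → d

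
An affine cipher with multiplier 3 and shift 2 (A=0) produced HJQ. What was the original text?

The inverse of 3 mod 26 is 9, since 3·9=27≡1. Apply D(y)=9·(y−2) mod 26:
H(7): 9·(7−2)=45≡19 → T
J(9): 9·(9−2)=63≡11 → L
Q(16): 9·(16−2)=126≡22 → W

TLW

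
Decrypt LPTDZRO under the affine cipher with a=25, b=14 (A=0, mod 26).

The inverse of 25 mod 26 is 25, since 25·25=625≡1. Apply D(y)=25·(y−14) mod 26:
L(11): 25·(11−14)=-75≡3 → D
P(15): 25·(15−14)=25 → Z
T(19): 25·(19−14)=125≡21 → V
D(3): 25·(3−14)=-275≡11 → L
Z(25): 25·(25−14)=275≡15 → P
R(17): 25·(17−14)=75≡23 → X
O(14): 25·(14−14)=0 → A

DZVLPXA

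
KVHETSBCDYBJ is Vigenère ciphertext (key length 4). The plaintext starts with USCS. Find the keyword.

QDFM

Subtract each crib letter from the matching ciphertext letter (mod 26):
K(10)−U(20)=-10≡16 → Q
V(21)−S(18)=3 → D
H(7)−C(2)=5 → F
E(4)−S(18)=-14≡12 → M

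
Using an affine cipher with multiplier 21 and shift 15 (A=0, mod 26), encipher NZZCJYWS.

N(13): 21·13+15=288≡2 → C
Z(25): 21·25+15=540≡20 → U
Z(25): 21·25+15=540≡20 → U
C(2): 21·2+15=57≡5 → F
J(9): 21·9+15=204≡22 → W
Y(24): 21·24+15=519≡25 → Z
W(22): 21·22+15=477≡9 → J
S(18): 21·18+15=393≡3 → D

CUUFWZJD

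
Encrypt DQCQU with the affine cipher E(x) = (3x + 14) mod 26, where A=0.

D(3): 3·3+14=23 → X
Q(16): 3·16+14=62≡10 → K
C(2): 3·2+14=20 → U
Q(16): 3·16+14=62≡10 → K
U(20): 3·20+14=74≡22 → W

XKUKW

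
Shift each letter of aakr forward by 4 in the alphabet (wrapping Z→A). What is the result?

eeov

a(0): 0+4=4 → e
a(0): 0+4=4 → e
k(10): 10+4=14 → o
r(17): 17+4=21 → v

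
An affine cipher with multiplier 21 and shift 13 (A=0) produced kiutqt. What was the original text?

The inverse of 21 mod 26 is 5, since 21·5=105≡1. Apply D(y)=5·(y−13) mod 26:
k(10): 5·(10−13)=-15≡11 → l
i(8): 5·(8−13)=-25≡1 → b
u(20): 5·(20−13)=35≡9 → j
t(19): 5·(19−13)=30≡4 → e
q(16): 5·(16−13)=15 → p
t(19): 5·(19−13)=30≡4 → e

lbjepe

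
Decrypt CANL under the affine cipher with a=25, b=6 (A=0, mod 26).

EGTV

The inverse of 25 mod 26 is 25, since 25·25=625≡1. Apply D(y)=25·(y−6) mod 26:
C(2): 25·(2−6)=-100≡4 → E
A(0): 25·(0−6)=-150≡6 → G
N(13): 25·(13−6)=175≡19 → T
L(11): 25·(11−6)=125≡21 → V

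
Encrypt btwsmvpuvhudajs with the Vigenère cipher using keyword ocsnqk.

Repeat the key across the message: ocsnqkocsnqkocs
b(1)+o(14): 15 → p
t(19)+c(2): 21 → v
w(22)+s(18): 40≡14 → o
s(18)+n(13): 31≡5 → f
m(12)+q(16): 28≡2 → c
v(21)+k(10): 31≡5 → f
p(15)+o(14): 29≡3 → d
u(20)+c(2): 22 → w
v(21)+s(18): 39≡13 → n
h(7)+n(13): 20 → u
u(20)+q(16): 36≡10 → k
d(3)+k(10): 13 → n
a(0)+o(14): 14 → o
j(9)+c(2): 11 → l
s(18)+s(18): 36≡10 → k

pvofcfdwnuknolk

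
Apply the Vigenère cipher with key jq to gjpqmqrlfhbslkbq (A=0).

pzygvgaboxkiuakg

Repeat the key across the message: jqjqjqjqjqjqjqjq
g(6)+j(9): 15 → p
j(9)+q(16): 25 → z
p(15)+j(9): 24 → y
q(16)+q(16): 32≡6 → g
m(12)+j(9): 21 → v
q(16)+q(16): 32≡6 → g
r(17)+j(9): 26≡0 → a
l(11)+q(16): 27≡1 → b
f(5)+j(9): 14 → o
h(7)+q(16): 23 → x
b(1)+j(9): 10 → k
s(18)+q(16): 34≡8 → i
l(11)+j(9): 20 → u
k(10)+q(16): 26≡0 → a
b(1)+j(9): 10 → k
q(16)+q(16): 32≡6 → g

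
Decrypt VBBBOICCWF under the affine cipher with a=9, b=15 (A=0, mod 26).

The inverse of 9 mod 26 is 3, since 9·3=27≡1. Apply D(y)=3·(y−15) mod 26:
V(21): 3·(21−15)=18 → S
B(1): 3·(1−15)=-42≡10 → K
B(1): 3·(1−15)=-42≡10 → K
B(1): 3·(1−15)=-42≡10 → K
O(14): 3·(14−15)=-3≡23 → X
I(8): 3·(8−15)=-21≡5 → F
C(2): 3·(2−15)=-39≡13 → N
C(2): 3·(2−15)=-39≡13 → N
W(22): 3·(22−15)=21 → V
F(5): 3·(5−15)=-30≡22 → W

SKKKXFNNVW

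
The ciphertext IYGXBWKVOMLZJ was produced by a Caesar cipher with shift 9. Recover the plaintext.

ZPXOSNBMFDCQA

I(8): 8−9=-1≡25 → Z
Y(24): 24−9=15 → P
G(6): 6−9=-3≡23 → X
X(23): 23−9=14 → O
B(1): 1−9=-8≡18 → S
W(22): 22−9=13 → N
K(10): 10−9=1 → B
V(21): 21−9=12 → M
O(14): 14−9=5 → F
M(12): 12−9=3 → D
L(11): 11−9=2 → C
Z(25): 25−9=16 → Q
J(9): 9−9=0 → A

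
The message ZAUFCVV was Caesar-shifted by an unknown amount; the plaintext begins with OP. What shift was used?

11

From the crib: Z(25)−O(14)=11, so the shift is 11.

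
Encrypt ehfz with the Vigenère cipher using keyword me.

Repeat the key across the message: meme
e(4)+m(12): 16 → q
h(7)+e(4): 11 → l
f(5)+m(12): 17 → r
z(25)+e(4): 29≡3 → d

qlrd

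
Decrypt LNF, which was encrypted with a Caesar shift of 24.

L(11): 11−24=-13≡13 → N
N(13): 13−24=-11≡15 → P
F(5): 5−24=-19≡7 → H

NPH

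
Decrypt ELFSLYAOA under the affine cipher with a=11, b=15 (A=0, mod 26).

The inverse of 11 mod 26 is 19, since 11·19=209≡1. Apply D(y)=19·(y−15) mod 26:
E(4): 19·(4−15)=-209≡25 → Z
L(11): 19·(11−15)=-76≡2 → C
F(5): 19·(5−15)=-190≡18 → S
S(18): 19·(18−15)=57≡5 → F
L(11): 19·(11−15)=-76≡2 → C
Y(24): 19·(24−15)=171≡15 → P
A(0): 19·(0−15)=-285≡1 → B
O(14): 19·(14−15)=-19≡7 → H
A(0): 19·(0−15)=-285≡1 → B

ZCSFCPBHB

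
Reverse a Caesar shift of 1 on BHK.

AGJ

B(1): 1−1=0 → A
H(7): 7−1=6 → G
K(10): 10−1=9 → J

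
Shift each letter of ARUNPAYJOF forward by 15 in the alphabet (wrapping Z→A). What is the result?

A(0): 0+15=15 → P
R(17): 17+15=32≡6 → G
U(20): 20+15=35≡9 → J
N(13): 13+15=28≡2 → C
P(15): 15+15=30≡4 → E
A(0): 0+15=15 → P
Y(24): 24+15=39≡13 → N
J(9): 9+15=24 → Y
O(14): 14+15=29≡3 → D
F(5): 5+15=20 → U

PGJCEPNYDU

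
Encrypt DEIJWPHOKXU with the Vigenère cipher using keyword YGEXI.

Repeat the key across the message: YGEXIYGEXIY
D(3)+Y(24): 27≡1 → B
E(4)+G(6): 10 → K
I(8)+E(4): 12 → M
J(9)+X(23): 32≡6 → G
W(22)+I(8): 30≡4 → E
P(15)+Y(24): 39≡13 → N
H(7)+G(6): 13 → N
O(14)+E(4): 18 → S
K(10)+X(23): 33≡7 → H
X(23)+I(8): 31≡5 → F
U(20)+Y(24): 44≡18 → S

BKMGENNSHFS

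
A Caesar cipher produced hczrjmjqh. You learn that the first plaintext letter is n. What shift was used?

20

From the crib: h(7)−n(13)=-6≡20, so the shift is 20.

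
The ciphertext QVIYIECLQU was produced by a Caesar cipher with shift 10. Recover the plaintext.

Q(16): 16−10=6 → G
V(21): 21−10=11 → L
I(8): 8−10=-2≡24 → Y
Y(24): 24−10=14 → O
I(8): 8−10=-2≡24 → Y
E(4): 4−10=-6≡20 → U
C(2): 2−10=-8≡18 → S
L(11): 11−10=1 → B
Q(16): 16−10=6 → G
U(20): 20−10=10 → K

GLYOYUSBGK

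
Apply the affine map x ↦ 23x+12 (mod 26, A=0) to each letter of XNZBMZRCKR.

X(23): 23·23+12=541≡21 → V
N(13): 23·13+12=311≡25 → Z
Z(25): 23·25+12=587≡15 → P
B(1): 23·1+12=35≡9 → J
M(12): 23·12+12=288≡2 → C
Z(25): 23·25+12=587≡15 → P
R(17): 23·17+12=403≡13 → N
C(2): 23·2+12=58≡6 → G
K(10): 23·10+12=242≡8 → I
R(17): 23·17+12=403≡13 → N

VZPJCPNGIN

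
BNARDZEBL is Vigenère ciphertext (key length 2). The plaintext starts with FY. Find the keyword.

WP

Subtract each crib letter from the matching ciphertext letter (mod 26):
B(1)−F(5)=-4≡22 → W
N(13)−Y(24)=-11≡15 → P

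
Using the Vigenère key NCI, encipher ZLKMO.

Repeat the key across the message: NCINC
Z(25)+N(13): 38≡12 → M
L(11)+C(2): 13 → N
K(10)+I(8): 18 → S
M(12)+N(13): 25 → Z
O(14)+C(2): 16 → Q

MNSZQ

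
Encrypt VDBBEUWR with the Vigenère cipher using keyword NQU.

Repeat the key across the message: NQUNQUNQ
V(21)+N(13): 34≡8 → I
D(3)+Q(16): 19 → T
B(1)+U(20): 21 → V
B(1)+N(13): 14 → O
E(4)+Q(16): 20 → U
U(20)+U(20): 40≡14 → O
W(22)+N(13): 35≡9 → J
R(17)+Q(16): 33≡7 → H

ITVOUOJH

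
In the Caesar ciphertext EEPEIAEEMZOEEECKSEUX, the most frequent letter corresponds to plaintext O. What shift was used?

16

The most frequent ciphertext letter is E (appears 9 times).
E is position 4; O is position 14.
Shift = -10≡16.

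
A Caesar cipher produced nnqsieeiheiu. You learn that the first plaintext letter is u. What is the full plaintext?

From the crib: n(13)−u(20)=-7≡19, so the shift is 19.
Subtract 19 from each ciphertext letter:
n(13): 13−19=-6≡20 → u
n(13): 13−19=-6≡20 → u
q(16): 16−19=-3≡23 → x
s(18): 18−19=-1≡25 → z
i(8): 8−19=-11≡15 → p
e(4): 4−19=-15≡11 → l
e(4): 4−19=-15≡11 → l
i(8): 8−19=-11≡15 → p
h(7): 7−19=-12≡14 → o
e(4): 4−19=-15≡11 → l
i(8): 8−19=-11≡15 → p
u(20): 20−19=1 → b

uuxzpllpolpb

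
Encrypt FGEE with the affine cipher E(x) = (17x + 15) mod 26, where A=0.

F(5): 17·5+15=100≡22 → W
G(6): 17·6+15=117≡13 → N
E(4): 17·4+15=83≡5 → F
E(4): 17·4+15=83≡5 → F

WNFF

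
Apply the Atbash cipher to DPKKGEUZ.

WKPPTVFA

D(3) → W(22)
P(15) → K(10)
K(10) → P(15)
K(10) → P(15)
G(6) → T(19)
E(4) → V(21)
U(20) → F(5)
Z(25) → A(0)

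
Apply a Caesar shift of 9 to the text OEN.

O(14): 14+9=23 → X
E(4): 4+9=13 → N
N(13): 13+9=22 → W

XNW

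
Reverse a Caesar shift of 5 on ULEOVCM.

U(20): 20−5=15 → P
L(11): 11−5=6 → G
E(4): 4−5=-1≡25 → Z
O(14): 14−5=9 → J
V(21): 21−5=16 → Q
C(2): 2−5=-3≡23 → X
M(12): 12−5=7 → H

PGZJQXH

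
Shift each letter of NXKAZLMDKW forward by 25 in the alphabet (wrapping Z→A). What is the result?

N(13): 13+25=38≡12 → M
X(23): 23+25=48≡22 → W
K(10): 10+25=35≡9 → J
A(0): 0+25=25 → Z
Z(25): 25+25=50≡24 → Y
L(11): 11+25=36≡10 → K
M(12): 12+25=37≡11 → L
D(3): 3+25=28≡2 → C
K(10): 10+25=35≡9 → J
W(22): 22+25=47≡21 → V

MWJZYKLCJV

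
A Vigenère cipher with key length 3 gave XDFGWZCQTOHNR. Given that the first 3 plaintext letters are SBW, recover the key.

Subtract each crib letter from the matching ciphertext letter (mod 26):
X(23)−S(18)=5 → F
D(3)−B(1)=2 → C
F(5)−W(22)=-17≡9 → J

FCJ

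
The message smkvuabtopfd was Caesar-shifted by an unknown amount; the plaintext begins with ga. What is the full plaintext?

From the crib: s(18)−g(6)=12, so the shift is 12.
Subtract 12 from each ciphertext letter:
s(18): 18−12=6 → g
m(12): 12−12=0 → a
k(10): 10−12=-2≡24 → y
v(21): 21−12=9 → j
u(20): 20−12=8 → i
a(0): 0−12=-12≡14 → o
b(1): 1−12=-11≡15 → p
t(19): 19−12=7 → h
o(14): 14−12=2 → c
p(15): 15−12=3 → d
f(5): 5−12=-7≡19 → t
d(3): 3−12=-9≡17 → r

gayjiophcdtr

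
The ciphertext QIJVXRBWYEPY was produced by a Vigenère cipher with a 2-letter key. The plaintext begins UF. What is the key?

Subtract each crib letter from the matching ciphertext letter (mod 26):
Q(16)−U(20)=-4≡22 → W
I(8)−F(5)=3 → D

WD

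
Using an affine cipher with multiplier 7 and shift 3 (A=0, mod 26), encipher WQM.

BLJ

W(22): 7·22+3=157≡1 → B
Q(16): 7·16+3=115≡11 → L
M(12): 7·12+3=87≡9 → J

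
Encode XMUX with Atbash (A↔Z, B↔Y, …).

CNFC

X(23) → C(2)
M(12) → N(13)
U(20) → F(5)
X(23) → C(2)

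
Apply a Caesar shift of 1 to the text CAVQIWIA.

DBWRJXJB

C(2): 2+1=3 → D
A(0): 0+1=1 → B
V(21): 21+1=22 → W
Q(16): 16+1=17 → R
I(8): 8+1=9 → J
W(22): 22+1=23 → X
I(8): 8+1=9 → J
A(0): 0+1=1 → B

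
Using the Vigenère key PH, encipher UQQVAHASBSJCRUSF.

Repeat the key across the message: PHPHPHPHPHPHPHPH
U(20)+P(15): 35≡9 → J
Q(16)+H(7): 23 → X
Q(16)+P(15): 31≡5 → F
V(21)+H(7): 28≡2 → C
A(0)+P(15): 15 → P
H(7)+H(7): 14 → O
A(0)+P(15): 15 → P
S(18)+H(7): 25 → Z
B(1)+P(15): 16 → Q
S(18)+H(7): 25 → Z
J(9)+P(15): 24 → Y
C(2)+H(7): 9 → J
R(17)+P(15): 32≡6 → G
U(20)+H(7): 27≡1 → B
S(18)+P(15): 33≡7 → H
F(5)+H(7): 12 → M

JXFCPOPZQZYJGBHM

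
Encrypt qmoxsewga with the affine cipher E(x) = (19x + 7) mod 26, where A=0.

q(16): 19·16+7=311≡25 → z
m(12): 19·12+7=235≡1 → b
o(14): 19·14+7=273≡13 → n
x(23): 19·23+7=444≡2 → c
s(18): 19·18+7=349≡11 → l
e(4): 19·4+7=83≡5 → f
w(22): 19·22+7=425≡9 → j
g(6): 19·6+7=121≡17 → r
a(0): 19·0+7=7 → h

zbnclfjrh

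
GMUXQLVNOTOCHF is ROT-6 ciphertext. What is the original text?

AGORKFPHINIWBZ

G(6): 6−6=0 → A
M(12): 12−6=6 → G
U(20): 20−6=14 → O
X(23): 23−6=17 → R
Q(16): 16−6=10 → K
L(11): 11−6=5 → F
V(21): 21−6=15 → P
N(13): 13−6=7 → H
O(14): 14−6=8 → I
T(19): 19−6=13 → N
O(14): 14−6=8 → I
C(2): 2−6=-4≡22 → W
H(7): 7−6=1 → B
F(5): 5−6=-1≡25 → Z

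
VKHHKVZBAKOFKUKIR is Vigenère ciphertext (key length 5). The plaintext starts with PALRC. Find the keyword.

Subtract each crib letter from the matching ciphertext letter (mod 26):
V(21)−P(15)=6 → G
K(10)−A(0)=10 → K
H(7)−L(11)=-4≡22 → W
H(7)−R(17)=-10≡16 → Q
K(10)−C(2)=8 → I

GKWQI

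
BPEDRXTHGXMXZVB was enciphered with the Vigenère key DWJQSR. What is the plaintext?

Repeat the key across the ciphertext: DWJQSRDWJQSRDWJ
B(1)−D(3): -2≡24 → Y
P(15)−W(22): -7≡19 → T
E(4)−J(9): -5≡21 → V
D(3)−Q(16): -13≡13 → N
R(17)−S(18): -1≡25 → Z
X(23)−R(17): 6 → G
T(19)−D(3): 16 → Q
H(7)−W(22): -15≡11 → L
G(6)−J(9): -3≡23 → X
X(23)−Q(16): 7 → H
M(12)−S(18): -6≡20 → U
X(23)−R(17): 6 → G
Z(25)−D(3): 22 → W
V(21)−W(22): -1≡25 → Z
B(1)−J(9): -8≡18 → S

YTVNZGQLXHUGWZS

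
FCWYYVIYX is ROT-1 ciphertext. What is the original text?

F(5): 5−1=4 → E
C(2): 2−1=1 → B
W(22): 22−1=21 → V
Y(24): 24−1=23 → X
Y(24): 24−1=23 → X
V(21): 21−1=20 → U
I(8): 8−1=7 → H
Y(24): 24−1=23 → X
X(23): 23−1=22 → W

EBVXXUHXW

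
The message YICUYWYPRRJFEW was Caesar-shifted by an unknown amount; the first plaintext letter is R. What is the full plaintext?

From the crib: Y(24)−R(17)=7, so the shift is 7.
Subtract 7 from each ciphertext letter:
Y(24): 24−7=17 → R
I(8): 8−7=1 → B
C(2): 2−7=-5≡21 → V
U(20): 20−7=13 → N
Y(24): 24−7=17 → R
W(22): 22−7=15 → P
Y(24): 24−7=17 → R
P(15): 15−7=8 → I
R(17): 17−7=10 → K
R(17): 17−7=10 → K
J(9): 9−7=2 → C
F(5): 5−7=-2≡24 → Y
E(4): 4−7=-3≡23 → X
W(22): 22−7=15 → P

RBVNRPRIKKCYXP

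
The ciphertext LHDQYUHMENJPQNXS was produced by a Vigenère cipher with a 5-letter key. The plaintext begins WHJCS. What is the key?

Subtract each crib letter from the matching ciphertext letter (mod 26):
L(11)−W(22)=-11≡15 → P
H(7)−H(7)=0 → A
D(3)−J(9)=-6≡20 → U
Q(16)−C(2)=14 → O
Y(24)−S(18)=6 → G

PAUOG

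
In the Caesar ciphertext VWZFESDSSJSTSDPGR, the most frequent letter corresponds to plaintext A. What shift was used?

The most frequent ciphertext letter is S (appears 5 times).
S is position 18; A is position 0.
Shift = 18.

18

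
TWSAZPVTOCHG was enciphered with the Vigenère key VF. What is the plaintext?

Repeat the key across the ciphertext: VFVFVFVFVFVF
T(19)−V(21): -2≡24 → Y
W(22)−F(5): 17 → R
S(18)−V(21): -3≡23 → X
A(0)−F(5): -5≡21 → V
Z(25)−V(21): 4 → E
P(15)−F(5): 10 → K
V(21)−V(21): 0 → A
T(19)−F(5): 14 → O
O(14)−V(21): -7≡19 → T
C(2)−F(5): -3≡23 → X
H(7)−V(21): -14≡12 → M
G(6)−F(5): 1 → B

YRXVEKAOTXMB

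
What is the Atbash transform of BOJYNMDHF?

B(1) → Y(24)
O(14) → L(11)
J(9) → Q(16)
Y(24) → B(1)
N(13) → M(12)
M(12) → N(13)
D(3) → W(22)
H(7) → S(18)
F(5) → U(20)

YLQBMNWSU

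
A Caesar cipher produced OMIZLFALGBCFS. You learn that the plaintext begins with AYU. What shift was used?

From the crib: O(14)−A(0)=14, so the shift is 14.

14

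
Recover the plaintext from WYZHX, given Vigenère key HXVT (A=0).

PBEOQ

Repeat the key across the ciphertext: HXVTH
W(22)−H(7): 15 → P
Y(24)−X(23): 1 → B
Z(25)−V(21): 4 → E
H(7)−T(19): -12≡14 → O
X(23)−H(7): 16 → Q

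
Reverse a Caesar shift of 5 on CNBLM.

C(2): 2−5=-3≡23 → X
N(13): 13−5=8 → I
B(1): 1−5=-4≡22 → W
L(11): 11−5=6 → G
M(12): 12−5=7 → H

XIWGH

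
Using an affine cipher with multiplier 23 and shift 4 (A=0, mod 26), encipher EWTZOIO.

SQZHOGO

E(4): 23·4+4=96≡18 → S
W(22): 23·22+4=510≡16 → Q
T(19): 23·19+4=441≡25 → Z
Z(25): 23·25+4=579≡7 → H
O(14): 23·14+4=326≡14 → O
I(8): 23·8+4=188≡6 → G
O(14): 23·14+4=326≡14 → O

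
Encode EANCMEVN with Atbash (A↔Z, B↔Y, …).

E(4) → V(21)
A(0) → Z(25)
N(13) → M(12)
C(2) → X(23)
M(12) → N(13)
E(4) → V(21)
V(21) → E(4)
N(13) → M(12)

VZMXNVEM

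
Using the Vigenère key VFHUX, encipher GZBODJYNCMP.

BEIIAEDUWJK

Repeat the key across the message: VFHUXVFHUXV
G(6)+V(21): 27≡1 → B
Z(25)+F(5): 30≡4 → E
B(1)+H(7): 8 → I
O(14)+U(20): 34≡8 → I
D(3)+X(23): 26≡0 → A
J(9)+V(21): 30≡4 → E
Y(24)+F(5): 29≡3 → D
N(13)+H(7): 20 → U
C(2)+U(20): 22 → W
M(12)+X(23): 35≡9 → J
P(15)+V(21): 36≡10 → K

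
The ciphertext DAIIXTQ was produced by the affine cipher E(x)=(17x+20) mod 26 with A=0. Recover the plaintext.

The inverse of 17 mod 26 is 23, since 17·23=391≡1. Apply D(y)=23·(y−20) mod 26:
D(3): 23·(3−20)=-391≡25 → Z
A(0): 23·(0−20)=-460≡8 → I
I(8): 23·(8−20)=-276≡10 → K
I(8): 23·(8−20)=-276≡10 → K
X(23): 23·(23−20)=69≡17 → R
T(19): 23·(19−20)=-23≡3 → D
Q(16): 23·(16−20)=-92≡12 → M

ZIKKRDM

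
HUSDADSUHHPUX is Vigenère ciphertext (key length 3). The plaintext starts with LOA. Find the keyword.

WGS

Subtract each crib letter from the matching ciphertext letter (mod 26):
H(7)−L(11)=-4≡22 → W
U(20)−O(14)=6 → G
S(18)−A(0)=18 → S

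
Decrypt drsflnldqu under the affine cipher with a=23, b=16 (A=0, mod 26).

The inverse of 23 mod 26 is 17, since 23·17=391≡1. Apply D(y)=17·(y−16) mod 26:
d(3): 17·(3−16)=-221≡13 → n
r(17): 17·(17−16)=17 → r
s(18): 17·(18−16)=34≡8 → i
f(5): 17·(5−16)=-187≡21 → v
l(11): 17·(11−16)=-85≡19 → t
n(13): 17·(13−16)=-51≡1 → b
l(11): 17·(11−16)=-85≡19 → t
d(3): 17·(3−16)=-221≡13 → n
q(16): 17·(16−16)=0 → a
u(20): 17·(20−16)=68≡16 → q

nrivtbtnaq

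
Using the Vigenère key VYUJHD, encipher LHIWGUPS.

Repeat the key across the message: VYUJHDVY
L(11)+V(21): 32≡6 → G
H(7)+Y(24): 31≡5 → F
I(8)+U(20): 28≡2 → C
W(22)+J(9): 31≡5 → F
G(6)+H(7): 13 → N
U(20)+D(3): 23 → X
P(15)+V(21): 36≡10 → K
S(18)+Y(24): 42≡16 → Q

GFCFNXKQ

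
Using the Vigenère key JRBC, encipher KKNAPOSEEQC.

Repeat the key across the message: JRBCJRBCJRB
K(10)+J(9): 19 → T
K(10)+R(17): 27≡1 → B
N(13)+B(1): 14 → O
A(0)+C(2): 2 → C
P(15)+J(9): 24 → Y
O(14)+R(17): 31≡5 → F
S(18)+B(1): 19 → T
E(4)+C(2): 6 → G
E(4)+J(9): 13 → N
Q(16)+R(17): 33≡7 → H
C(2)+B(1): 3 → D

TBOCYFTGNHD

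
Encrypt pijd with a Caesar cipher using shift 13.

p(15): 15+13=28≡2 → c
i(8): 8+13=21 → v
j(9): 9+13=22 → w
d(3): 3+13=16 → q

cvwq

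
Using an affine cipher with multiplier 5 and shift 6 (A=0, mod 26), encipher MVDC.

OHVQ

M(12): 5·12+6=66≡14 → O
V(21): 5·21+6=111≡7 → H
D(3): 5·3+6=21 → V
C(2): 5·2+6=16 → Q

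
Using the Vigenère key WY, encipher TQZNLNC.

Repeat the key across the message: WYWYWYW
T(19)+W(22): 41≡15 → P
Q(16)+Y(24): 40≡14 → O
Z(25)+W(22): 47≡21 → V
N(13)+Y(24): 37≡11 → L
L(11)+W(22): 33≡7 → H
N(13)+Y(24): 37≡11 → L
C(2)+W(22): 24 → Y

POVLHLY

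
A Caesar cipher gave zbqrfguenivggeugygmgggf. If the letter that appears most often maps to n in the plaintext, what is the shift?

The most frequent ciphertext letter is g (appears 8 times).
g is position 6; n is position 13.
Shift = -7≡19.

19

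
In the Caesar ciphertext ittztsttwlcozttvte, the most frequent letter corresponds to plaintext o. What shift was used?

5

The most frequent ciphertext letter is t (appears 8 times).
t is position 19; o is position 14.
Shift = 5.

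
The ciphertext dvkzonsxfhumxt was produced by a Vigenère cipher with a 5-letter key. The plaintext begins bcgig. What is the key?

cteri

Subtract each crib letter from the matching ciphertext letter (mod 26):
d(3)−b(1)=2 → c
v(21)−c(2)=19 → t
k(10)−g(6)=4 → e
z(25)−i(8)=17 → r
o(14)−g(6)=8 → i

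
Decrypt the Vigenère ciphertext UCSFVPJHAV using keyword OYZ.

GETRXQVJBH

Repeat the key across the ciphertext: OYZOYZOYZO
U(20)−O(14): 6 → G
C(2)−Y(24): -22≡4 → E
S(18)−Z(25): -7≡19 → T
F(5)−O(14): -9≡17 → R
V(21)−Y(24): -3≡23 → X
P(15)−Z(25): -10≡16 → Q
J(9)−O(14): -5≡21 → V
H(7)−Y(24): -17≡9 → J
A(0)−Z(25): -25≡1 → B
V(21)−O(14): 7 → H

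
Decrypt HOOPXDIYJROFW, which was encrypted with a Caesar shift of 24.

H(7): 7−24=-17≡9 → J
O(14): 14−24=-10≡16 → Q
O(14): 14−24=-10≡16 → Q
P(15): 15−24=-9≡17 → R
X(23): 23−24=-1≡25 → Z
D(3): 3−24=-21≡5 → F
I(8): 8−24=-16≡10 → K
Y(24): 24−24=0 → A
J(9): 9−24=-15≡11 → L
R(17): 17−24=-7≡19 → T
O(14): 14−24=-10≡16 → Q
F(5): 5−24=-19≡7 → H
W(22): 22−24=-2≡24 → Y

JQQRZFKALTQHY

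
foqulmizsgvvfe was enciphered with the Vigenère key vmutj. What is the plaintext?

Repeat the key across the ciphertext: vmutjvmutjvmut
f(5)−v(21): -16≡10 → k
o(14)−m(12): 2 → c
q(16)−u(20): -4≡22 → w
u(20)−t(19): 1 → b
l(11)−j(9): 2 → c
m(12)−v(21): -9≡17 → r
i(8)−m(12): -4≡22 → w
z(25)−u(20): 5 → f
s(18)−t(19): -1≡25 → z
g(6)−j(9): -3≡23 → x
v(21)−v(21): 0 → a
v(21)−m(12): 9 → j
f(5)−u(20): -15≡11 → l
e(4)−t(19): -15≡11 → l

kcwbcrwfzxajll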